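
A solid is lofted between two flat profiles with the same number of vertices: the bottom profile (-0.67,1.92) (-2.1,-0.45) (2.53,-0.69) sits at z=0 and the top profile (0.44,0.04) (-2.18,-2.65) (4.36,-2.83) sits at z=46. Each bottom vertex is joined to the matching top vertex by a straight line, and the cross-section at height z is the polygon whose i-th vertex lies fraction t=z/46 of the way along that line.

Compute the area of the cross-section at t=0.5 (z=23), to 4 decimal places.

Area at t=0.5: 7.2777

Cross-section at t=0.5: each vertex is (1-t)·p0[i] + t·p1[i].
  v1: (1-0.5)·(-0.67,1.92) + 0.5·(0.44,0.04) = (-0.1150,0.9800)
  v2: (1-0.5)·(-2.1,-0.45) + 0.5·(-2.18,-2.65) = (-2.1400,-1.5500)
  v3: (1-0.5)·(2.53,-0.69) + 0.5·(4.36,-2.83) = (3.4450,-1.7600)
Shoelace sum Σ(x_i·y_{i+1} − x_{i+1}·y_i):
  i=1: -0.1150·-1.5500 − -2.1400·0.9800 = +2.2755 (running +2.2755)
  i=2: -2.1400·-1.7600 − 3.4450·-1.5500 = +9.1062 (running +11.3816)
  i=3: 3.4450·0.9800 − -0.1150·-1.7600 = +3.1737 (running +14.5553)
Area = |Σ|/2 = |14.5553|/2 = 7.2777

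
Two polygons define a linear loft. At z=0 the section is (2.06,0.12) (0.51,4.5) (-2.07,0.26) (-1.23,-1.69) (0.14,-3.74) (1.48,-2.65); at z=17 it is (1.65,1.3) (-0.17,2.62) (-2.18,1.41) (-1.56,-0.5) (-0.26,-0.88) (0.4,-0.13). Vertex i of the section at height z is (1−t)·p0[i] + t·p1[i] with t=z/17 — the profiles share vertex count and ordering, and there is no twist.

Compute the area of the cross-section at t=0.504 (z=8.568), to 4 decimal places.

Cross-section at t=0.504: each vertex is (1-t)·p0[i] + t·p1[i].
  v1: (1-0.504)·(2.06,0.12) + 0.504·(1.65,1.3) = (1.8534,0.7147)
  v2: (1-0.504)·(0.51,4.5) + 0.504·(-0.17,2.62) = (0.1673,3.5525)
  v3: (1-0.504)·(-2.07,0.26) + 0.504·(-2.18,1.41) = (-2.1254,0.8396)
  v4: (1-0.504)·(-1.23,-1.69) + 0.504·(-1.56,-0.5) = (-1.3963,-1.0902)
  v5: (1-0.504)·(0.14,-3.74) + 0.504·(-0.26,-0.88) = (-0.0616,-2.2986)
  v6: (1-0.504)·(1.48,-2.65) + 0.504·(0.4,-0.13) = (0.9357,-1.3799)
Shoelace sum Σ(x_i·y_{i+1} − x_{i+1}·y_i):
  i=1: 1.8534·3.5525 − 0.1673·0.7147 = +6.4645 (running +6.4645)
  i=2: 0.1673·0.8396 − -2.1254·3.5525 = +7.6910 (running +14.1555)
  i=3: -2.1254·-1.0902 − -1.3963·0.8396 = +3.4896 (running +17.6451)
  i=4: -1.3963·-2.2986 − -0.0616·-1.0902 = +3.1424 (running +20.7875)
  i=5: -0.0616·-1.3799 − 0.9357·-2.2986 = +2.2357 (running +23.0232)
  i=6: 0.9357·0.7147 − 1.8534·-1.3799 = +3.2262 (running +26.2494)
Area = |Σ|/2 = |26.2494|/2 = 13.1247

Area at t=0.504: 13.1247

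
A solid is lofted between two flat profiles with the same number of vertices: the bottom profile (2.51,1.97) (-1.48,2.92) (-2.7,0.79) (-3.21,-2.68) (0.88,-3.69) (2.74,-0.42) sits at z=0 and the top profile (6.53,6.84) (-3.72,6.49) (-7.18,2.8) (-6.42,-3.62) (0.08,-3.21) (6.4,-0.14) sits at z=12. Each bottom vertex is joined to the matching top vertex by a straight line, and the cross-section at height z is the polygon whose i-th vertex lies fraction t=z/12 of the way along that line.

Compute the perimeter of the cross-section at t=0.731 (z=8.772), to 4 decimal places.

Cross-section at t=0.731: each vertex is (1-t)·p0[i] + t·p1[i].
  v1: (1-0.731)·(2.51,1.97) + 0.731·(6.53,6.84) = (5.4486,5.5300)
  v2: (1-0.731)·(-1.48,2.92) + 0.731·(-3.72,6.49) = (-3.1174,5.5297)
  v3: (1-0.731)·(-2.7,0.79) + 0.731·(-7.18,2.8) = (-5.9749,2.2593)
  v4: (1-0.731)·(-3.21,-2.68) + 0.731·(-6.42,-3.62) = (-5.5565,-3.3671)
  v5: (1-0.731)·(0.88,-3.69) + 0.731·(0.08,-3.21) = (0.2952,-3.3391)
  v6: (1-0.731)·(2.74,-0.42) + 0.731·(6.4,-0.14) = (5.4155,-0.2153)
Perimeter = Σ |v_{i+1} − v_i|:
  edge 1→2: √(-8.5661² + -0.0003²) = 8.5661 (running 8.5661)
  edge 2→3: √(-2.8574² + -3.2704²) = 4.3428 (running 12.9089)
  edge 3→4: √(0.4184² + -5.6265²) = 5.6420 (running 18.5509)
  edge 4→5: √(5.8517² + 0.0280²) = 5.8518 (running 24.4027)
  edge 5→6: √(5.1203² + 3.1238²) = 5.9979 (running 30.4006)
  edge 6→1: √(0.0332² + 5.7453²) = 5.7454 (running 36.1460)
Perimeter = 36.1460

Perimeter at t=0.731: 36.1460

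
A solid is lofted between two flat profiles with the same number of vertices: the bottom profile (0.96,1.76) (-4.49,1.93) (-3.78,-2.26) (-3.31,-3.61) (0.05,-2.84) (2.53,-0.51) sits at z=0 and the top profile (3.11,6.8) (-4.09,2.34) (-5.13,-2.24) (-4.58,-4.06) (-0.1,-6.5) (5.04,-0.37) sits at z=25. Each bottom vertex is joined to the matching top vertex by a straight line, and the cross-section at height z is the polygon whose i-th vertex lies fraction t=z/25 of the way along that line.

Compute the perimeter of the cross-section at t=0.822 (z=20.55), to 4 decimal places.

Cross-section at t=0.822: each vertex is (1-t)·p0[i] + t·p1[i].
  v1: (1-0.822)·(0.96,1.76) + 0.822·(3.11,6.8) = (2.7273,5.9029)
  v2: (1-0.822)·(-4.49,1.93) + 0.822·(-4.09,2.34) = (-4.1612,2.2670)
  v3: (1-0.822)·(-3.78,-2.26) + 0.822·(-5.13,-2.24) = (-4.8897,-2.2436)
  v4: (1-0.822)·(-3.31,-3.61) + 0.822·(-4.58,-4.06) = (-4.3539,-3.9799)
  v5: (1-0.822)·(0.05,-2.84) + 0.822·(-0.1,-6.5) = (-0.0733,-5.8485)
  v6: (1-0.822)·(2.53,-0.51) + 0.822·(5.04,-0.37) = (4.5932,-0.3949)
Perimeter = Σ |v_{i+1} − v_i|:
  edge 1→2: √(-6.8885² + -3.6359²) = 7.7892 (running 7.7892)
  edge 2→3: √(-0.7285² + -4.5106²) = 4.5690 (running 12.3582)
  edge 3→4: √(0.5358² + -1.7363²) = 1.8171 (running 14.1753)
  edge 4→5: √(4.2806² + -1.8686²) = 4.6707 (running 18.8460)
  edge 5→6: √(4.6665² + 5.4536²) = 7.1776 (running 26.0236)
  edge 6→1: √(-1.8659² + 6.2978²) = 6.5684 (running 32.5920)
Perimeter = 32.5920

Perimeter at t=0.822: 32.5920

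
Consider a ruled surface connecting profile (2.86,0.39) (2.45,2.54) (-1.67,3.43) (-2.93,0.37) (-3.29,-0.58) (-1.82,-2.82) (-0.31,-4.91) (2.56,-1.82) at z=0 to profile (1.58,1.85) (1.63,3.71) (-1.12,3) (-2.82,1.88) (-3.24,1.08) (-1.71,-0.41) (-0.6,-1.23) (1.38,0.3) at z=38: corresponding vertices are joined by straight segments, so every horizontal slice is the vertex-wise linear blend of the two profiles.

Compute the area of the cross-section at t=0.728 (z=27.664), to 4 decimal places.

Area at t=0.728: 19.3835

Cross-section at t=0.728: each vertex is (1-t)·p0[i] + t·p1[i].
  v1: (1-0.728)·(2.86,0.39) + 0.728·(1.58,1.85) = (1.9282,1.4529)
  v2: (1-0.728)·(2.45,2.54) + 0.728·(1.63,3.71) = (1.8530,3.3918)
  v3: (1-0.728)·(-1.67,3.43) + 0.728·(-1.12,3) = (-1.2696,3.1170)
  v4: (1-0.728)·(-2.93,0.37) + 0.728·(-2.82,1.88) = (-2.8499,1.4693)
  v5: (1-0.728)·(-3.29,-0.58) + 0.728·(-3.24,1.08) = (-3.2536,0.6285)
  v6: (1-0.728)·(-1.82,-2.82) + 0.728·(-1.71,-0.41) = (-1.7399,-1.0655)
  v7: (1-0.728)·(-0.31,-4.91) + 0.728·(-0.6,-1.23) = (-0.5211,-2.2310)
  v8: (1-0.728)·(2.56,-1.82) + 0.728·(1.38,0.3) = (1.7010,-0.2766)
Shoelace sum Σ(x_i·y_{i+1} − x_{i+1}·y_i):
  i=1: 1.9282·3.3918 − 1.8530·1.4529 = +3.8476 (running +3.8476)
  i=2: 1.8530·3.1170 − -1.2696·3.3918 = +10.0820 (running +13.9296)
  i=3: -1.2696·1.4693 − -2.8499·3.1170 = +7.0177 (running +20.9473)
  i=4: -2.8499·0.6285 − -3.2536·1.4693 = +2.9893 (running +23.9367)
  i=5: -3.2536·-1.0655 − -1.7399·0.6285 = +4.5603 (running +28.4969)
  i=6: -1.7399·-2.2310 − -0.5211·-1.0655 = +3.3264 (running +31.8234)
  i=7: -0.5211·-0.2766 − 1.7010·-2.2310 = +3.9389 (running +35.7623)
  i=8: 1.7010·1.4529 − 1.9282·-0.2766 = +3.0047 (running +38.7670)
Area = |Σ|/2 = |38.7670|/2 = 19.3835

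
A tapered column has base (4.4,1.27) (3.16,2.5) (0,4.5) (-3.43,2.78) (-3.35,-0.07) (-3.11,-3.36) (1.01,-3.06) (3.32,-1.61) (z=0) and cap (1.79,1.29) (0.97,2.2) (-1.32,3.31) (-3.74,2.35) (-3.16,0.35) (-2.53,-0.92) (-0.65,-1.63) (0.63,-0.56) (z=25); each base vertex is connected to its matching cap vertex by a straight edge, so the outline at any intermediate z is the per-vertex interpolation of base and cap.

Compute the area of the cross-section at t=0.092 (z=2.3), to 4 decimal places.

Area at t=0.092: 41.9004

Cross-section at t=0.092: each vertex is (1-t)·p0[i] + t·p1[i].
  v1: (1-0.092)·(4.4,1.27) + 0.092·(1.79,1.29) = (4.1599,1.2718)
  v2: (1-0.092)·(3.16,2.5) + 0.092·(0.97,2.2) = (2.9585,2.4724)
  v3: (1-0.092)·(0,4.5) + 0.092·(-1.32,3.31) = (-0.1214,4.3905)
  v4: (1-0.092)·(-3.43,2.78) + 0.092·(-3.74,2.35) = (-3.4585,2.7404)
  v5: (1-0.092)·(-3.35,-0.07) + 0.092·(-3.16,0.35) = (-3.3325,-0.0314)
  v6: (1-0.092)·(-3.11,-3.36) + 0.092·(-2.53,-0.92) = (-3.0566,-3.1355)
  v7: (1-0.092)·(1.01,-3.06) + 0.092·(-0.65,-1.63) = (0.8573,-2.9284)
  v8: (1-0.092)·(3.32,-1.61) + 0.092·(0.63,-0.56) = (3.0725,-1.5134)
Shoelace sum Σ(x_i·y_{i+1} − x_{i+1}·y_i):
  i=1: 4.1599·2.4724 − 2.9585·1.2718 = +6.5221 (running +6.5221)
  i=2: 2.9585·4.3905 − -0.1214·2.4724 = +13.2897 (running +19.8118)
  i=3: -0.1214·2.7404 − -3.4585·4.3905 = +14.8519 (running +34.6637)
  i=4: -3.4585·-0.0314 − -3.3325·2.7404 = +9.2410 (running +43.9047)
  i=5: -3.3325·-3.1355 − -3.0566·-0.0314 = +10.3533 (running +54.2581)
  i=6: -3.0566·-2.9284 − 0.8573·-3.1355 = +11.6392 (running +65.8973)
  i=7: 0.8573·-1.5134 − 3.0725·-2.9284 = +7.7003 (running +73.5976)
  i=8: 3.0725·1.2718 − 4.1599·-1.5134 = +10.2033 (running +83.8009)
Area = |Σ|/2 = |83.8009|/2 = 41.9004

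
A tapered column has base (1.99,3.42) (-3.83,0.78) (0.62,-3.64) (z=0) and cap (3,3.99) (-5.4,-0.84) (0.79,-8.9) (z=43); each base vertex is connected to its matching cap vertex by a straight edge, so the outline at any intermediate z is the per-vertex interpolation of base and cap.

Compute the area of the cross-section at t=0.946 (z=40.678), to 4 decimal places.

Cross-section at t=0.946: each vertex is (1-t)·p0[i] + t·p1[i].
  v1: (1-0.946)·(1.99,3.42) + 0.946·(3,3.99) = (2.9455,3.9592)
  v2: (1-0.946)·(-3.83,0.78) + 0.946·(-5.4,-0.84) = (-5.3152,-0.7525)
  v3: (1-0.946)·(0.62,-3.64) + 0.946·(0.79,-8.9) = (0.7808,-8.6160)
Shoelace sum Σ(x_i·y_{i+1} − x_{i+1}·y_i):
  i=1: 2.9455·-0.7525 − -5.3152·3.9592 = +18.8276 (running +18.8276)
  i=2: -5.3152·-8.6160 − 0.7808·-0.7525 = +46.3833 (running +65.2109)
  i=3: 0.7808·3.9592 − 2.9455·-8.6160 = +28.4694 (running +93.6803)
Area = |Σ|/2 = |93.6803|/2 = 46.8402

Area at t=0.946: 46.8402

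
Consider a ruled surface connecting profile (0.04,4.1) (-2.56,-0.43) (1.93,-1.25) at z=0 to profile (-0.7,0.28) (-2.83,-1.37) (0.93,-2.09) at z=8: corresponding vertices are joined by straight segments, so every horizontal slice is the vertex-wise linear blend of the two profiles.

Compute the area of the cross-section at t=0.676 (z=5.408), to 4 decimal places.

Area at t=0.676: 6.0203

Cross-section at t=0.676: each vertex is (1-t)·p0[i] + t·p1[i].
  v1: (1-0.676)·(0.04,4.1) + 0.676·(-0.7,0.28) = (-0.4602,1.5177)
  v2: (1-0.676)·(-2.56,-0.43) + 0.676·(-2.83,-1.37) = (-2.7425,-1.0654)
  v3: (1-0.676)·(1.93,-1.25) + 0.676·(0.93,-2.09) = (1.2540,-1.8178)
Shoelace sum Σ(x_i·y_{i+1} − x_{i+1}·y_i):
  i=1: -0.4602·-1.0654 − -2.7425·1.5177 = +4.6526 (running +4.6526)
  i=2: -2.7425·-1.8178 − 1.2540·-1.0654 = +6.3215 (running +10.9742)
  i=3: 1.2540·1.5177 − -0.4602·-1.8178 = +1.0665 (running +12.0407)
Area = |Σ|/2 = |12.0407|/2 = 6.0203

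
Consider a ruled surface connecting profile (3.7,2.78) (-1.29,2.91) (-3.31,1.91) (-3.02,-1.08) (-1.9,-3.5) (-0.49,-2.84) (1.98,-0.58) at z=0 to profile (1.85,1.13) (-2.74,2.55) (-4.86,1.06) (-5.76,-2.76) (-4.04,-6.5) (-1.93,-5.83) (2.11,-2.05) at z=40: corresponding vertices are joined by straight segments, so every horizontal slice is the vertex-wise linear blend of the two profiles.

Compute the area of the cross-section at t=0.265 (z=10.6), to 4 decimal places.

Cross-section at t=0.265: each vertex is (1-t)·p0[i] + t·p1[i].
  v1: (1-0.265)·(3.7,2.78) + 0.265·(1.85,1.13) = (3.2098,2.3427)
  v2: (1-0.265)·(-1.29,2.91) + 0.265·(-2.74,2.55) = (-1.6743,2.8146)
  v3: (1-0.265)·(-3.31,1.91) + 0.265·(-4.86,1.06) = (-3.7208,1.6847)
  v4: (1-0.265)·(-3.02,-1.08) + 0.265·(-5.76,-2.76) = (-3.7461,-1.5252)
  v5: (1-0.265)·(-1.9,-3.5) + 0.265·(-4.04,-6.5) = (-2.4671,-4.2950)
  v6: (1-0.265)·(-0.49,-2.84) + 0.265·(-1.93,-5.83) = (-0.8716,-3.6323)
  v7: (1-0.265)·(1.98,-0.58) + 0.265·(2.11,-2.05) = (2.0145,-0.9695)
Shoelace sum Σ(x_i·y_{i+1} − x_{i+1}·y_i):
  i=1: 3.2098·2.8146 − -1.6743·2.3427 = +12.9565 (running +12.9565)
  i=2: -1.6743·1.6847 − -3.7208·2.8146 = +7.6517 (running +20.6082)
  i=3: -3.7208·-1.5252 − -3.7461·1.6847 = +11.9861 (running +32.5944)
  i=4: -3.7461·-4.2950 − -2.4671·-1.5252 = +12.3267 (running +44.9211)
  i=5: -2.4671·-3.6323 − -0.8716·-4.2950 = +5.2178 (running +50.1389)
  i=6: -0.8716·-0.9695 − 2.0145·-3.6323 = +8.1622 (running +58.3011)
  i=7: 2.0145·2.3427 − 3.2098·-0.9695 = +7.8314 (running +66.1325)
Area = |Σ|/2 = |66.1325|/2 = 33.0663

Area at t=0.265: 33.0663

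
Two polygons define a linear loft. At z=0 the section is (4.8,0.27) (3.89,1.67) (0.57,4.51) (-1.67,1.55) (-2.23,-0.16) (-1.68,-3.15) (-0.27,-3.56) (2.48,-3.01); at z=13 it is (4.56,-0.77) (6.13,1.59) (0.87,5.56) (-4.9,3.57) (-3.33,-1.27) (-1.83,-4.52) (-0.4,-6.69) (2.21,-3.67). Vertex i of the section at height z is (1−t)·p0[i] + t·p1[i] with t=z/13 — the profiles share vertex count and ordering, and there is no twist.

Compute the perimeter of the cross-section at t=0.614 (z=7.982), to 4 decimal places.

Perimeter at t=0.614: 29.1416

Cross-section at t=0.614: each vertex is (1-t)·p0[i] + t·p1[i].
  v1: (1-0.614)·(4.8,0.27) + 0.614·(4.56,-0.77) = (4.6526,-0.3686)
  v2: (1-0.614)·(3.89,1.67) + 0.614·(6.13,1.59) = (5.2654,1.6209)
  v3: (1-0.614)·(0.57,4.51) + 0.614·(0.87,5.56) = (0.7542,5.1547)
  v4: (1-0.614)·(-1.67,1.55) + 0.614·(-4.9,3.57) = (-3.6532,2.7903)
  v5: (1-0.614)·(-2.23,-0.16) + 0.614·(-3.33,-1.27) = (-2.9054,-0.8415)
  v6: (1-0.614)·(-1.68,-3.15) + 0.614·(-1.83,-4.52) = (-1.7721,-3.9912)
  v7: (1-0.614)·(-0.27,-3.56) + 0.614·(-0.4,-6.69) = (-0.3498,-5.4818)
  v8: (1-0.614)·(2.48,-3.01) + 0.614·(2.21,-3.67) = (2.3142,-3.4152)
Perimeter = Σ |v_{i+1} − v_i|:
  edge 1→2: √(0.6127² + 1.9894²) = 2.0817 (running 2.0817)
  edge 2→3: √(-4.5112² + 3.5338²) = 5.7305 (running 7.8121)
  edge 3→4: √(-4.4074² + -2.3644²) = 5.0016 (running 12.8137)
  edge 4→5: √(0.7478² + -3.6318²) = 3.7080 (running 16.5217)
  edge 5→6: √(1.1333² + -3.1496²) = 3.3473 (running 19.8691)
  edge 6→7: √(1.4223² + -1.4906²) = 2.0603 (running 21.9294)
  edge 7→8: √(2.6640² + 2.0666²) = 3.3716 (running 25.3010)
  edge 8→1: √(2.3384² + 3.0467²) = 3.8406 (running 29.1416)
Perimeter = 29.1416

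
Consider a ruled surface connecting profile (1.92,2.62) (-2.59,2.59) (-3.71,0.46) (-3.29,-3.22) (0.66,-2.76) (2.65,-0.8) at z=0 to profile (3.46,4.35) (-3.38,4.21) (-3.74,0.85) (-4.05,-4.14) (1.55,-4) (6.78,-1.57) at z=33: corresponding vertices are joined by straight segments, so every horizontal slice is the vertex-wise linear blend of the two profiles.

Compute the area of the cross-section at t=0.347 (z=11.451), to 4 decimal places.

Area at t=0.347: 42.3960

Cross-section at t=0.347: each vertex is (1-t)·p0[i] + t·p1[i].
  v1: (1-0.347)·(1.92,2.62) + 0.347·(3.46,4.35) = (2.4544,3.2203)
  v2: (1-0.347)·(-2.59,2.59) + 0.347·(-3.38,4.21) = (-2.8641,3.1521)
  v3: (1-0.347)·(-3.71,0.46) + 0.347·(-3.74,0.85) = (-3.7204,0.5953)
  v4: (1-0.347)·(-3.29,-3.22) + 0.347·(-4.05,-4.14) = (-3.5537,-3.5392)
  v5: (1-0.347)·(0.66,-2.76) + 0.347·(1.55,-4) = (0.9688,-3.1903)
  v6: (1-0.347)·(2.65,-0.8) + 0.347·(6.78,-1.57) = (4.0831,-1.0672)
Shoelace sum Σ(x_i·y_{i+1} − x_{i+1}·y_i):
  i=1: 2.4544·3.1521 − -2.8641·3.2203 = +16.9599 (running +16.9599)
  i=2: -2.8641·0.5953 − -3.7204·3.1521 = +10.0222 (running +26.9821)
  i=3: -3.7204·-3.5392 − -3.5537·0.5953 = +15.2831 (running +42.2651)
  i=4: -3.5537·-3.1903 − 0.9688·-3.5392 = +14.7663 (running +57.0314)
  i=5: 0.9688·-1.0672 − 4.0831·-3.1903 = +11.9923 (running +69.0238)
  i=6: 4.0831·3.2203 − 2.4544·-1.0672 = +15.7682 (running +84.7919)
Area = |Σ|/2 = |84.7919|/2 = 42.3960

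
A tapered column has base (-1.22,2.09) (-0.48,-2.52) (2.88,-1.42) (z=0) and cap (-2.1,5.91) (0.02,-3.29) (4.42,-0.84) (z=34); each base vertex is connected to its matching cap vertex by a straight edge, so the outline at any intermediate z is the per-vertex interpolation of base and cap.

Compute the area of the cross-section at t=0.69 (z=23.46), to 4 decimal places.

Cross-section at t=0.69: each vertex is (1-t)·p0[i] + t·p1[i].
  v1: (1-0.69)·(-1.22,2.09) + 0.69·(-2.1,5.91) = (-1.8272,4.7258)
  v2: (1-0.69)·(-0.48,-2.52) + 0.69·(0.02,-3.29) = (-0.1350,-3.0513)
  v3: (1-0.69)·(2.88,-1.42) + 0.69·(4.42,-0.84) = (3.9426,-1.0198)
Shoelace sum Σ(x_i·y_{i+1} − x_{i+1}·y_i):
  i=1: -1.8272·-3.0513 − -0.1350·4.7258 = +6.2133 (running +6.2133)
  i=2: -0.1350·-1.0198 − 3.9426·-3.0513 = +12.1677 (running +18.3810)
  i=3: 3.9426·4.7258 − -1.8272·-1.0198 = +16.7686 (running +35.1496)
Area = |Σ|/2 = |35.1496|/2 = 17.5748

Area at t=0.69: 17.5748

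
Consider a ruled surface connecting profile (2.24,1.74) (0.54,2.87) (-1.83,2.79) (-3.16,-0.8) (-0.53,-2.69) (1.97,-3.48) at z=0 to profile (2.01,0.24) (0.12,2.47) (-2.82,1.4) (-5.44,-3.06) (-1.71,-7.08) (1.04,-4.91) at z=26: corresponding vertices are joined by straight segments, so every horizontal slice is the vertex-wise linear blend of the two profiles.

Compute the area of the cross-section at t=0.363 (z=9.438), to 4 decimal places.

Cross-section at t=0.363: each vertex is (1-t)·p0[i] + t·p1[i].
  v1: (1-0.363)·(2.24,1.74) + 0.363·(2.01,0.24) = (2.1565,1.1955)
  v2: (1-0.363)·(0.54,2.87) + 0.363·(0.12,2.47) = (0.3875,2.7248)
  v3: (1-0.363)·(-1.83,2.79) + 0.363·(-2.82,1.4) = (-2.1894,2.2854)
  v4: (1-0.363)·(-3.16,-0.8) + 0.363·(-5.44,-3.06) = (-3.9876,-1.6204)
  v5: (1-0.363)·(-0.53,-2.69) + 0.363·(-1.71,-7.08) = (-0.9583,-4.2836)
  v6: (1-0.363)·(1.97,-3.48) + 0.363·(1.04,-4.91) = (1.6324,-3.9991)
Shoelace sum Σ(x_i·y_{i+1} − x_{i+1}·y_i):
  i=1: 2.1565·2.7248 − 0.3875·1.1955 = +5.4128 (running +5.4128)
  i=2: 0.3875·2.2854 − -2.1894·2.7248 = +6.8513 (running +12.2640)
  i=3: -2.1894·-1.6204 − -3.9876·2.2854 = +12.6611 (running +24.9251)
  i=4: -3.9876·-4.2836 − -0.9583·-1.6204 = +15.5285 (running +40.4536)
  i=5: -0.9583·-3.9991 − 1.6324·-4.2836 = +10.8250 (running +51.2786)
  i=6: 1.6324·1.1955 − 2.1565·-3.9991 = +10.5756 (running +61.8542)
Area = |Σ|/2 = |61.8542|/2 = 30.9271

Area at t=0.363: 30.9271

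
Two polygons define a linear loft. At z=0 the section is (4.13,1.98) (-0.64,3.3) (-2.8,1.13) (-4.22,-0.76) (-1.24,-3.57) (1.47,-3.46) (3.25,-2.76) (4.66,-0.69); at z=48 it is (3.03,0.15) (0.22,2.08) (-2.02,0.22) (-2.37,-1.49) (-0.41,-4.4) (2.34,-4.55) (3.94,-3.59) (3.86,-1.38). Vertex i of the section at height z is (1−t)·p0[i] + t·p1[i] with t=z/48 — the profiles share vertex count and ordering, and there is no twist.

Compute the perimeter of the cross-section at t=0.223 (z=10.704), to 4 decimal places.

Perimeter at t=0.223: 23.2085

Cross-section at t=0.223: each vertex is (1-t)·p0[i] + t·p1[i].
  v1: (1-0.223)·(4.13,1.98) + 0.223·(3.03,0.15) = (3.8847,1.5719)
  v2: (1-0.223)·(-0.64,3.3) + 0.223·(0.22,2.08) = (-0.4482,3.0279)
  v3: (1-0.223)·(-2.8,1.13) + 0.223·(-2.02,0.22) = (-2.6261,0.9271)
  v4: (1-0.223)·(-4.22,-0.76) + 0.223·(-2.37,-1.49) = (-3.8075,-0.9228)
  v5: (1-0.223)·(-1.24,-3.57) + 0.223·(-0.41,-4.4) = (-1.0549,-3.7551)
  v6: (1-0.223)·(1.47,-3.46) + 0.223·(2.34,-4.55) = (1.6640,-3.7031)
  v7: (1-0.223)·(3.25,-2.76) + 0.223·(3.94,-3.59) = (3.4039,-2.9451)
  v8: (1-0.223)·(4.66,-0.69) + 0.223·(3.86,-1.38) = (4.4816,-0.8439)
Perimeter = Σ |v_{i+1} − v_i|:
  edge 1→2: √(-4.3329² + 1.4560²) = 4.5710 (running 4.5710)
  edge 2→3: √(-2.1778² + -2.1009²) = 3.0260 (running 7.5970)
  edge 3→4: √(-1.1814² + -1.8499²) = 2.1949 (running 9.7919)
  edge 4→5: √(2.7525² + -2.8323²) = 3.9495 (running 13.7414)
  edge 5→6: √(2.7189² + 0.0520²) = 2.7194 (running 16.4608)
  edge 6→7: √(1.7399² + 0.7580²) = 1.8978 (running 18.3586)
  edge 7→8: √(1.0777² + 2.1012²) = 2.3615 (running 20.7201)
  edge 8→1: √(-0.5969² + 2.4158²) = 2.4884 (running 23.2085)
Perimeter = 23.2085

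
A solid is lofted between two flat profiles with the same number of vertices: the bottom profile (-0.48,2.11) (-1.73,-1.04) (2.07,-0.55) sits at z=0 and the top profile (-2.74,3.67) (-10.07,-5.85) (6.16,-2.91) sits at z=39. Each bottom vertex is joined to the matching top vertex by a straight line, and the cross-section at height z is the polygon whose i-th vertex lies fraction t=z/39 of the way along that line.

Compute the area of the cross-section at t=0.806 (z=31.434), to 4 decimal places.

Area at t=0.806: 49.6585

Cross-section at t=0.806: each vertex is (1-t)·p0[i] + t·p1[i].
  v1: (1-0.806)·(-0.48,2.11) + 0.806·(-2.74,3.67) = (-2.3016,3.3674)
  v2: (1-0.806)·(-1.73,-1.04) + 0.806·(-10.07,-5.85) = (-8.4520,-4.9169)
  v3: (1-0.806)·(2.07,-0.55) + 0.806·(6.16,-2.91) = (5.3665,-2.4522)
Shoelace sum Σ(x_i·y_{i+1} − x_{i+1}·y_i):
  i=1: -2.3016·-4.9169 − -8.4520·3.3674 = +39.7775 (running +39.7775)
  i=2: -8.4520·-2.4522 − 5.3665·-4.9169 = +47.1123 (running +86.8898)
  i=3: 5.3665·3.3674 − -2.3016·-2.4522 = +12.4273 (running +99.3171)
Area = |Σ|/2 = |99.3171|/2 = 49.6585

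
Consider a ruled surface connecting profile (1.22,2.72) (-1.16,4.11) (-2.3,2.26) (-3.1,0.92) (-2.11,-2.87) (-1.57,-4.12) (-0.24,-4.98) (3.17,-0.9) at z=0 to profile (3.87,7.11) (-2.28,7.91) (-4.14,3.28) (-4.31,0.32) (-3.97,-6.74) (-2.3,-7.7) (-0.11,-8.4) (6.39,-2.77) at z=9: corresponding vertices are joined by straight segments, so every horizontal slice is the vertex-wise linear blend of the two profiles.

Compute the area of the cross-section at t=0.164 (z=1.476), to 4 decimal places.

Cross-section at t=0.164: each vertex is (1-t)·p0[i] + t·p1[i].
  v1: (1-0.164)·(1.22,2.72) + 0.164·(3.87,7.11) = (1.6546,3.4400)
  v2: (1-0.164)·(-1.16,4.11) + 0.164·(-2.28,7.91) = (-1.3437,4.7332)
  v3: (1-0.164)·(-2.3,2.26) + 0.164·(-4.14,3.28) = (-2.6018,2.4273)
  v4: (1-0.164)·(-3.1,0.92) + 0.164·(-4.31,0.32) = (-3.2984,0.8216)
  v5: (1-0.164)·(-2.11,-2.87) + 0.164·(-3.97,-6.74) = (-2.4150,-3.5047)
  v6: (1-0.164)·(-1.57,-4.12) + 0.164·(-2.3,-7.7) = (-1.6897,-4.7071)
  v7: (1-0.164)·(-0.24,-4.98) + 0.164·(-0.11,-8.4) = (-0.2187,-5.5409)
  v8: (1-0.164)·(3.17,-0.9) + 0.164·(6.39,-2.77) = (3.6981,-1.2067)
Shoelace sum Σ(x_i·y_{i+1} − x_{i+1}·y_i):
  i=1: 1.6546·4.7332 − -1.3437·3.4400 = +12.4538 (running +12.4538)
  i=2: -1.3437·2.4273 − -2.6018·4.7332 = +9.0532 (running +21.5069)
  i=3: -2.6018·0.8216 − -3.2984·2.4273 = +5.8686 (running +27.3756)
  i=4: -3.2984·-3.5047 − -2.4150·0.8216 = +13.5442 (running +40.9197)
  i=5: -2.4150·-4.7071 − -1.6897·-3.5047 = +5.4460 (running +46.3657)
  i=6: -1.6897·-5.5409 − -0.2187·-4.7071 = +8.3332 (running +54.6989)
  i=7: -0.2187·-1.2067 − 3.6981·-5.5409 = +20.7545 (running +75.4534)
  i=8: 3.6981·3.4400 − 1.6546·-1.2067 = +14.7178 (running +90.1712)
Area = |Σ|/2 = |90.1712|/2 = 45.0856

Area at t=0.164: 45.0856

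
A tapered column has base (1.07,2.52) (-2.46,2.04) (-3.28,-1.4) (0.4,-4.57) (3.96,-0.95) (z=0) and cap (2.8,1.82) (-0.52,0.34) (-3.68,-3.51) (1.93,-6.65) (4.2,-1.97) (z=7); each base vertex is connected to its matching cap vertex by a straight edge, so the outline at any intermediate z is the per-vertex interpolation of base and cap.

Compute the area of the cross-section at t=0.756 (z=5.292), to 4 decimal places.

Area at t=0.756: 35.6079

Cross-section at t=0.756: each vertex is (1-t)·p0[i] + t·p1[i].
  v1: (1-0.756)·(1.07,2.52) + 0.756·(2.8,1.82) = (2.3779,1.9908)
  v2: (1-0.756)·(-2.46,2.04) + 0.756·(-0.52,0.34) = (-0.9934,0.7548)
  v3: (1-0.756)·(-3.28,-1.4) + 0.756·(-3.68,-3.51) = (-3.5824,-2.9952)
  v4: (1-0.756)·(0.4,-4.57) + 0.756·(1.93,-6.65) = (1.5567,-6.1425)
  v5: (1-0.756)·(3.96,-0.95) + 0.756·(4.2,-1.97) = (4.1414,-1.7211)
Shoelace sum Σ(x_i·y_{i+1} − x_{i+1}·y_i):
  i=1: 2.3779·0.7548 − -0.9934·1.9908 = +3.7724 (running +3.7724)
  i=2: -0.9934·-2.9952 − -3.5824·0.7548 = +5.6793 (running +9.4517)
  i=3: -3.5824·-6.1425 − 1.5567·-2.9952 = +26.6673 (running +36.1190)
  i=4: 1.5567·-1.7211 − 4.1414·-6.1425 = +22.7595 (running +58.8785)
  i=5: 4.1414·1.9908 − 2.3779·-1.7211 = +12.3374 (running +71.2159)
Area = |Σ|/2 = |71.2159|/2 = 35.6079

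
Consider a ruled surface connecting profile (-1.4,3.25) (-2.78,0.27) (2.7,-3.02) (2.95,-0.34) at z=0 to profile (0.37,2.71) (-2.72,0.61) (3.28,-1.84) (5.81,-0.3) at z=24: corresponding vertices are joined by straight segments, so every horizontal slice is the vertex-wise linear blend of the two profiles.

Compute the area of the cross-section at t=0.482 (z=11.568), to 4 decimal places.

Area at t=0.482: 17.9294

Cross-section at t=0.482: each vertex is (1-t)·p0[i] + t·p1[i].
  v1: (1-0.482)·(-1.4,3.25) + 0.482·(0.37,2.71) = (-0.5469,2.9897)
  v2: (1-0.482)·(-2.78,0.27) + 0.482·(-2.72,0.61) = (-2.7511,0.4339)
  v3: (1-0.482)·(2.7,-3.02) + 0.482·(3.28,-1.84) = (2.9796,-2.4512)
  v4: (1-0.482)·(2.95,-0.34) + 0.482·(5.81,-0.3) = (4.3285,-0.3207)
Shoelace sum Σ(x_i·y_{i+1} − x_{i+1}·y_i):
  i=1: -0.5469·0.4339 − -2.7511·2.9897 = +7.9877 (running +7.9877)
  i=2: -2.7511·-2.4512 − 2.9796·0.4339 = +5.4508 (running +13.4385)
  i=3: 2.9796·-0.3207 − 4.3285·-2.4512 = +9.6546 (running +23.0931)
  i=4: 4.3285·2.9897 − -0.5469·-0.3207 = +12.7657 (running +35.8588)
Area = |Σ|/2 = |35.8588|/2 = 17.9294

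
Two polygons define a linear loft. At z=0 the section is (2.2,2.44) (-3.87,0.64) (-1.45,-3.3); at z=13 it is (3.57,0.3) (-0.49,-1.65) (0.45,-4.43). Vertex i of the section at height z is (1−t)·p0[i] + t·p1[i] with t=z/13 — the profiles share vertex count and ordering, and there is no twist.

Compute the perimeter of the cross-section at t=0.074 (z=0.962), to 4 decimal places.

Cross-section at t=0.074: each vertex is (1-t)·p0[i] + t·p1[i].
  v1: (1-0.074)·(2.2,2.44) + 0.074·(3.57,0.3) = (2.3014,2.2816)
  v2: (1-0.074)·(-3.87,0.64) + 0.074·(-0.49,-1.65) = (-3.6199,0.4705)
  v3: (1-0.074)·(-1.45,-3.3) + 0.074·(0.45,-4.43) = (-1.3094,-3.3836)
Perimeter = Σ |v_{i+1} − v_i|:
  edge 1→2: √(-5.9213² + -1.8111²) = 6.1920 (running 6.1920)
  edge 2→3: √(2.3105² + -3.8542²) = 4.4936 (running 10.6857)
  edge 3→1: √(3.6108² + 5.6653²) = 6.7181 (running 17.4038)
Perimeter = 17.4038

Perimeter at t=0.074: 17.4038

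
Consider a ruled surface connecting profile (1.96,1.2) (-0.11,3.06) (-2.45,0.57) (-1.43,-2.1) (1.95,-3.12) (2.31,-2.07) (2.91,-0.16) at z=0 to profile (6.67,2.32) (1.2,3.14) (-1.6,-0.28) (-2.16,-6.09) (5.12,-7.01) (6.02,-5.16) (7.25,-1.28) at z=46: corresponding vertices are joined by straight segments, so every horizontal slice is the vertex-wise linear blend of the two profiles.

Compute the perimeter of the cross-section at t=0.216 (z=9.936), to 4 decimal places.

Perimeter at t=0.216: 20.4335

Cross-section at t=0.216: each vertex is (1-t)·p0[i] + t·p1[i].
  v1: (1-0.216)·(1.96,1.2) + 0.216·(6.67,2.32) = (2.9774,1.4419)
  v2: (1-0.216)·(-0.11,3.06) + 0.216·(1.2,3.14) = (0.1730,3.0773)
  v3: (1-0.216)·(-2.45,0.57) + 0.216·(-1.6,-0.28) = (-2.2664,0.3864)
  v4: (1-0.216)·(-1.43,-2.1) + 0.216·(-2.16,-6.09) = (-1.5877,-2.9618)
  v5: (1-0.216)·(1.95,-3.12) + 0.216·(5.12,-7.01) = (2.6347,-3.9602)
  v6: (1-0.216)·(2.31,-2.07) + 0.216·(6.02,-5.16) = (3.1114,-2.7374)
  v7: (1-0.216)·(2.91,-0.16) + 0.216·(7.25,-1.28) = (3.8474,-0.4019)
Perimeter = Σ |v_{i+1} − v_i|:
  edge 1→2: √(-2.8044² + 1.6354²) = 3.2464 (running 3.2464)
  edge 2→3: √(-2.4394² + -2.6909²) = 3.6320 (running 6.8784)
  edge 3→4: √(0.6787² + -3.3482²) = 3.4163 (running 10.2947)
  edge 4→5: √(4.2224² + -0.9984²) = 4.3388 (running 14.6335)
  edge 5→6: √(0.4766² + 1.2228²) = 1.3124 (running 15.9460)
  edge 6→7: √(0.7361² + 2.3355²) = 2.4488 (running 18.3947)
  edge 7→1: √(-0.8701² + 1.8438²) = 2.0388 (running 20.4335)
Perimeter = 20.4335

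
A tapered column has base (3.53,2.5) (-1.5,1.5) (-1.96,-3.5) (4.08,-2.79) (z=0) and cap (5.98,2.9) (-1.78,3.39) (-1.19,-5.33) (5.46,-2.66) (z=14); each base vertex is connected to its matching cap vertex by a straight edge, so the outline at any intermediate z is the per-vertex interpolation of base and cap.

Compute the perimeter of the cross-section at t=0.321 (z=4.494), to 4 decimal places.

Cross-section at t=0.321: each vertex is (1-t)·p0[i] + t·p1[i].
  v1: (1-0.321)·(3.53,2.5) + 0.321·(5.98,2.9) = (4.3164,2.6284)
  v2: (1-0.321)·(-1.5,1.5) + 0.321·(-1.78,3.39) = (-1.5899,2.1067)
  v3: (1-0.321)·(-1.96,-3.5) + 0.321·(-1.19,-5.33) = (-1.7128,-4.0874)
  v4: (1-0.321)·(4.08,-2.79) + 0.321·(5.46,-2.66) = (4.5230,-2.7483)
Perimeter = Σ |v_{i+1} − v_i|:
  edge 1→2: √(-5.9063² + -0.5217²) = 5.9293 (running 5.9293)
  edge 2→3: √(-0.1230² + -6.1941²) = 6.1953 (running 12.1247)
  edge 3→4: √(6.2358² + 1.3392²) = 6.3780 (running 18.5027)
  edge 4→1: √(-0.2065² + 5.3767²) = 5.3806 (running 23.8833)
Perimeter = 23.8833

Perimeter at t=0.321: 23.8833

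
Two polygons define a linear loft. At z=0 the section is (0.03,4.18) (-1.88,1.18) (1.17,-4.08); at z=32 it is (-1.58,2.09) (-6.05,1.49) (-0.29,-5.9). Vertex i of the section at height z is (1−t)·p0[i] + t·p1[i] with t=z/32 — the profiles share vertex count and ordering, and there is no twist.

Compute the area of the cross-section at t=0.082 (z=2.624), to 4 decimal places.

Area at t=0.082: 10.3469

Cross-section at t=0.082: each vertex is (1-t)·p0[i] + t·p1[i].
  v1: (1-0.082)·(0.03,4.18) + 0.082·(-1.58,2.09) = (-0.1020,4.0086)
  v2: (1-0.082)·(-1.88,1.18) + 0.082·(-6.05,1.49) = (-2.2219,1.2054)
  v3: (1-0.082)·(1.17,-4.08) + 0.082·(-0.29,-5.9) = (1.0503,-4.2292)
Shoelace sum Σ(x_i·y_{i+1} − x_{i+1}·y_i):
  i=1: -0.1020·1.2054 − -2.2219·4.0086 = +8.7839 (running +8.7839)
  i=2: -2.2219·-4.2292 − 1.0503·1.2054 = +8.1311 (running +16.9150)
  i=3: 1.0503·4.0086 − -0.1020·-4.2292 = +3.7787 (running +20.6937)
Area = |Σ|/2 = |20.6937|/2 = 10.3469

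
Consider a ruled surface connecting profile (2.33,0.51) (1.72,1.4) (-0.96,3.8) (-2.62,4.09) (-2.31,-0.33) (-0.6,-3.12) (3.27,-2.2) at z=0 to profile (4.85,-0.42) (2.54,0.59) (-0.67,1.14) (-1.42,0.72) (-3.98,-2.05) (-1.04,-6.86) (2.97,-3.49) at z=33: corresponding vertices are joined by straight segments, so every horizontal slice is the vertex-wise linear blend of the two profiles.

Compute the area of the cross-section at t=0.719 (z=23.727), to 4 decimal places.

Cross-section at t=0.719: each vertex is (1-t)·p0[i] + t·p1[i].
  v1: (1-0.719)·(2.33,0.51) + 0.719·(4.85,-0.42) = (4.1419,-0.1587)
  v2: (1-0.719)·(1.72,1.4) + 0.719·(2.54,0.59) = (2.3096,0.8176)
  v3: (1-0.719)·(-0.96,3.8) + 0.719·(-0.67,1.14) = (-0.7515,1.8875)
  v4: (1-0.719)·(-2.62,4.09) + 0.719·(-1.42,0.72) = (-1.7572,1.6670)
  v5: (1-0.719)·(-2.31,-0.33) + 0.719·(-3.98,-2.05) = (-3.5107,-1.5667)
  v6: (1-0.719)·(-0.6,-3.12) + 0.719·(-1.04,-6.86) = (-0.9164,-5.8091)
  v7: (1-0.719)·(3.27,-2.2) + 0.719·(2.97,-3.49) = (3.0543,-3.1275)
Shoelace sum Σ(x_i·y_{i+1} − x_{i+1}·y_i):
  i=1: 4.1419·0.8176 − 2.3096·-0.1587 = +3.7529 (running +3.7529)
  i=2: 2.3096·1.8875 − -0.7515·0.8176 = +4.9737 (running +8.7266)
  i=3: -0.7515·1.6670 − -1.7572·1.8875 = +2.0639 (running +10.7905)
  i=4: -1.7572·-1.5667 − -3.5107·1.6670 = +8.6053 (running +19.3958)
  i=5: -3.5107·-5.8091 − -0.9164·-1.5667 = +18.9584 (running +38.3542)
  i=6: -0.9164·-3.1275 − 3.0543·-5.8091 = +20.6085 (running +58.9627)
  i=7: 3.0543·-0.1587 − 4.1419·-3.1275 = +12.4691 (running +71.4318)
Area = |Σ|/2 = |71.4318|/2 = 35.7159

Area at t=0.719: 35.7159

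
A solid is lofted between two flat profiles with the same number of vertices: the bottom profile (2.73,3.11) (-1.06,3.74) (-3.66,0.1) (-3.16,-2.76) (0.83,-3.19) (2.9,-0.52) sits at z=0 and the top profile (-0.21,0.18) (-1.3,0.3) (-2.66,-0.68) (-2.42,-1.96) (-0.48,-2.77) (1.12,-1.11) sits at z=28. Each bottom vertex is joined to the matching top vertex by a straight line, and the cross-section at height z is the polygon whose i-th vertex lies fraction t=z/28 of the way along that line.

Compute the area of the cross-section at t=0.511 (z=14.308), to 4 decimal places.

Cross-section at t=0.511: each vertex is (1-t)·p0[i] + t·p1[i].
  v1: (1-0.511)·(2.73,3.11) + 0.511·(-0.21,0.18) = (1.2277,1.6128)
  v2: (1-0.511)·(-1.06,3.74) + 0.511·(-1.3,0.3) = (-1.1826,1.9822)
  v3: (1-0.511)·(-3.66,0.1) + 0.511·(-2.66,-0.68) = (-3.1490,-0.2986)
  v4: (1-0.511)·(-3.16,-2.76) + 0.511·(-2.42,-1.96) = (-2.7819,-2.3512)
  v5: (1-0.511)·(0.83,-3.19) + 0.511·(-0.48,-2.77) = (0.1606,-2.9754)
  v6: (1-0.511)·(2.9,-0.52) + 0.511·(1.12,-1.11) = (1.9904,-0.8215)
Shoelace sum Σ(x_i·y_{i+1} − x_{i+1}·y_i):
  i=1: 1.2277·1.9822 − -1.1826·1.6128 = +4.3407 (running +4.3407)
  i=2: -1.1826·-0.2986 − -3.1490·1.9822 = +6.5949 (running +10.9357)
  i=3: -3.1490·-2.3512 − -2.7819·-0.2986 = +6.5733 (running +17.5090)
  i=4: -2.7819·-2.9754 − 0.1606·-2.3512 = +8.6547 (running +26.1637)
  i=5: 0.1606·-0.8215 − 1.9904·-2.9754 = +5.7903 (running +31.9540)
  i=6: 1.9904·1.6128 − 1.2277·-0.8215 = +4.2186 (running +36.1726)
Area = |Σ|/2 = |36.1726|/2 = 18.0863

Area at t=0.511: 18.0863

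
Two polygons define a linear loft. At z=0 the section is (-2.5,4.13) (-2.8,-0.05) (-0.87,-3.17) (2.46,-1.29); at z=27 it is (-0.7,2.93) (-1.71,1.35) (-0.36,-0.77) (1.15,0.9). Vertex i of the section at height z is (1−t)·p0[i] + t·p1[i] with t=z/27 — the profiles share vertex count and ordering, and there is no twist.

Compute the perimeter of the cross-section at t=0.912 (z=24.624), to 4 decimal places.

Cross-section at t=0.912: each vertex is (1-t)·p0[i] + t·p1[i].
  v1: (1-0.912)·(-2.5,4.13) + 0.912·(-0.7,2.93) = (-0.8584,3.0356)
  v2: (1-0.912)·(-2.8,-0.05) + 0.912·(-1.71,1.35) = (-1.8059,1.2268)
  v3: (1-0.912)·(-0.87,-3.17) + 0.912·(-0.36,-0.77) = (-0.4049,-0.9812)
  v4: (1-0.912)·(2.46,-1.29) + 0.912·(1.15,0.9) = (1.2653,0.7073)
Perimeter = Σ |v_{i+1} − v_i|:
  edge 1→2: √(-0.9475² + -1.8088²) = 2.0419 (running 2.0419)
  edge 2→3: √(1.4010² + -2.2080²) = 2.6150 (running 4.6569)
  edge 3→4: √(1.6702² + 1.6885²) = 2.3750 (running 7.0319)
  edge 4→1: √(-2.1237² + 2.3283²) = 3.1514 (running 10.1833)
Perimeter = 10.1833

Perimeter at t=0.912: 10.1833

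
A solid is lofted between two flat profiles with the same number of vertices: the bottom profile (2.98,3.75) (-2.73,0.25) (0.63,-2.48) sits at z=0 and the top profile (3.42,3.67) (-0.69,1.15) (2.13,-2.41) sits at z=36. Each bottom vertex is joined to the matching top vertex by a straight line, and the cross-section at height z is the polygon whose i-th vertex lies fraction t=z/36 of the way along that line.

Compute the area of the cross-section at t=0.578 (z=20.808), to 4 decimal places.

Area at t=0.578: 12.1502

Cross-section at t=0.578: each vertex is (1-t)·p0[i] + t·p1[i].
  v1: (1-0.578)·(2.98,3.75) + 0.578·(3.42,3.67) = (3.2343,3.7038)
  v2: (1-0.578)·(-2.73,0.25) + 0.578·(-0.69,1.15) = (-1.5509,0.7702)
  v3: (1-0.578)·(0.63,-2.48) + 0.578·(2.13,-2.41) = (1.4970,-2.4395)
Shoelace sum Σ(x_i·y_{i+1} − x_{i+1}·y_i):
  i=1: 3.2343·0.7702 − -1.5509·3.7038 = +8.2352 (running +8.2352)
  i=2: -1.5509·-2.4395 − 1.4970·0.7702 = +2.6304 (running +10.8656)
  i=3: 1.4970·3.7038 − 3.2343·-2.4395 = +13.4348 (running +24.3004)
Area = |Σ|/2 = |24.3004|/2 = 12.1502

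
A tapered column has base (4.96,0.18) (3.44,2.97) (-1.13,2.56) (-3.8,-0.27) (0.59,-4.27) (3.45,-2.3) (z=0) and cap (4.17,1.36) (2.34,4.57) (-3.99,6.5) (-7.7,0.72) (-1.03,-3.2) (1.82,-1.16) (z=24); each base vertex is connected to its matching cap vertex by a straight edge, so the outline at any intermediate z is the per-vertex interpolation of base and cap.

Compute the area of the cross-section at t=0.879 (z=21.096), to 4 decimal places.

Area at t=0.879: 64.1038

Cross-section at t=0.879: each vertex is (1-t)·p0[i] + t·p1[i].
  v1: (1-0.879)·(4.96,0.18) + 0.879·(4.17,1.36) = (4.2656,1.2172)
  v2: (1-0.879)·(3.44,2.97) + 0.879·(2.34,4.57) = (2.4731,4.3764)
  v3: (1-0.879)·(-1.13,2.56) + 0.879·(-3.99,6.5) = (-3.6439,6.0233)
  v4: (1-0.879)·(-3.8,-0.27) + 0.879·(-7.7,0.72) = (-7.2281,0.6002)
  v5: (1-0.879)·(0.59,-4.27) + 0.879·(-1.03,-3.2) = (-0.8340,-3.3295)
  v6: (1-0.879)·(3.45,-2.3) + 0.879·(1.82,-1.16) = (2.0172,-1.2979)
Shoelace sum Σ(x_i·y_{i+1} − x_{i+1}·y_i):
  i=1: 4.2656·4.3764 − 2.4731·1.2172 = +15.6576 (running +15.6576)
  i=2: 2.4731·6.0233 − -3.6439·4.3764 = +30.8435 (running +46.5011)
  i=3: -3.6439·0.6002 − -7.2281·6.0233 = +41.3496 (running +87.8507)
  i=4: -7.2281·-3.3295 − -0.8340·0.6002 = +24.5663 (running +112.4170)
  i=5: -0.8340·-1.2979 − 2.0172·-3.3295 = +7.7988 (running +120.2157)
  i=6: 2.0172·1.2172 − 4.2656·-1.2979 = +7.9919 (running +128.2076)
Area = |Σ|/2 = |128.2076|/2 = 64.1038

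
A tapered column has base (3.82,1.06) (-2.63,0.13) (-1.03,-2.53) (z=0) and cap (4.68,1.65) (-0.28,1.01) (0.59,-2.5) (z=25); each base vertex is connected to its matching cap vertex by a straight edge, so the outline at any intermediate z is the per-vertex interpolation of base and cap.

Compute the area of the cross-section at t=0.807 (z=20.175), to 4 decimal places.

Area at t=0.807: 9.1308

Cross-section at t=0.807: each vertex is (1-t)·p0[i] + t·p1[i].
  v1: (1-0.807)·(3.82,1.06) + 0.807·(4.68,1.65) = (4.5140,1.5361)
  v2: (1-0.807)·(-2.63,0.13) + 0.807·(-0.28,1.01) = (-0.7335,0.8402)
  v3: (1-0.807)·(-1.03,-2.53) + 0.807·(0.59,-2.5) = (0.2773,-2.5058)
Shoelace sum Σ(x_i·y_{i+1} − x_{i+1}·y_i):
  i=1: 4.5140·0.8402 − -0.7335·1.5361 = +4.9193 (running +4.9193)
  i=2: -0.7335·-2.5058 − 0.2773·0.8402 = +1.6051 (running +6.5244)
  i=3: 0.2773·1.5361 − 4.5140·-2.5058 = +11.7372 (running +18.2617)
Area = |Σ|/2 = |18.2617|/2 = 9.1308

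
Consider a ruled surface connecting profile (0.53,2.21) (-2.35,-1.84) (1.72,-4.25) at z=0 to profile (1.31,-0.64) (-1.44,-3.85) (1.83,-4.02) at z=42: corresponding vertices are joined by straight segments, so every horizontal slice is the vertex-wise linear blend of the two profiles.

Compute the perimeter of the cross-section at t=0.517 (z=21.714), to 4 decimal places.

Cross-section at t=0.517: each vertex is (1-t)·p0[i] + t·p1[i].
  v1: (1-0.517)·(0.53,2.21) + 0.517·(1.31,-0.64) = (0.9333,0.7365)
  v2: (1-0.517)·(-2.35,-1.84) + 0.517·(-1.44,-3.85) = (-1.8795,-2.8792)
  v3: (1-0.517)·(1.72,-4.25) + 0.517·(1.83,-4.02) = (1.7769,-4.1311)
Perimeter = Σ |v_{i+1} − v_i|:
  edge 1→2: √(-2.8128² + -3.6157²) = 4.5810 (running 4.5810)
  edge 2→3: √(3.6564² + -1.2519²) = 3.8648 (running 8.4457)
  edge 3→1: √(-0.8436² + 4.8676²) = 4.9402 (running 13.3859)
Perimeter = 13.3859

Perimeter at t=0.517: 13.3859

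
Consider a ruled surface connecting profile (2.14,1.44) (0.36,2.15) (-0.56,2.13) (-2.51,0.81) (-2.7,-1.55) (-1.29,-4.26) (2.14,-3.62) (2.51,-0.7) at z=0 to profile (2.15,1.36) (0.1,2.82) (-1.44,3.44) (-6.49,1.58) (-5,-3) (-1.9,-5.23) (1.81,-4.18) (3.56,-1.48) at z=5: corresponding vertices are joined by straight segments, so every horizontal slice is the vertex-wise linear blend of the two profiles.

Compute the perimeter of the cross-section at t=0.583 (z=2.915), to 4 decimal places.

Cross-section at t=0.583: each vertex is (1-t)·p0[i] + t·p1[i].
  v1: (1-0.583)·(2.14,1.44) + 0.583·(2.15,1.36) = (2.1458,1.3934)
  v2: (1-0.583)·(0.36,2.15) + 0.583·(0.1,2.82) = (0.2084,2.5406)
  v3: (1-0.583)·(-0.56,2.13) + 0.583·(-1.44,3.44) = (-1.0730,2.8937)
  v4: (1-0.583)·(-2.51,0.81) + 0.583·(-6.49,1.58) = (-4.8303,1.2589)
  v5: (1-0.583)·(-2.7,-1.55) + 0.583·(-5,-3) = (-4.0409,-2.3954)
  v6: (1-0.583)·(-1.29,-4.26) + 0.583·(-1.9,-5.23) = (-1.6456,-4.8255)
  v7: (1-0.583)·(2.14,-3.62) + 0.583·(1.81,-4.18) = (1.9476,-3.9465)
  v8: (1-0.583)·(2.51,-0.7) + 0.583·(3.56,-1.48) = (3.1221,-1.1547)
Perimeter = Σ |v_{i+1} − v_i|:
  edge 1→2: √(-1.9374² + 1.1473²) = 2.2516 (running 2.2516)
  edge 2→3: √(-1.2815² + 0.3531²) = 1.3292 (running 3.5808)
  edge 3→4: √(-3.7573² + -1.6348²) = 4.0976 (running 7.6784)
  edge 4→5: √(0.7894² + -3.6543²) = 3.7386 (running 11.4169)
  edge 5→6: √(2.3953² + -2.4302²) = 3.4122 (running 14.8291)
  edge 6→7: √(3.5932² + 0.8790²) = 3.6992 (running 18.5283)
  edge 7→8: √(1.1745² + 2.7917²) = 3.0288 (running 21.5571)
  edge 8→1: √(-0.9763² + 2.5481²) = 2.7287 (running 24.2858)
Perimeter = 24.2858

Perimeter at t=0.583: 24.2858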